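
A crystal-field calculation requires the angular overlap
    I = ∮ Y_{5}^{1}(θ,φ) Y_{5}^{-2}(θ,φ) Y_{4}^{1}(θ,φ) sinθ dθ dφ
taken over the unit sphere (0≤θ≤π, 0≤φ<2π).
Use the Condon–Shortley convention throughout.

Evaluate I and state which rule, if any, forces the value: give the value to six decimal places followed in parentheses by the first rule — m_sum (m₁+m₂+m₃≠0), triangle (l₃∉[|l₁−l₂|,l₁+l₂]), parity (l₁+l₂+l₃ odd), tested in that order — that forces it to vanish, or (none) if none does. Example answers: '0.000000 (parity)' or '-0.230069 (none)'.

0.128377 (none)

Rules hold: Σm=0, L=14 even, 0≤4≤10.
N = 11·11·9 = 1089
Δ = 6!·4!·4!/15! = 1/3153150
Racah Σ t=1..5: t=1:−1/69120 t=2:+1/1728 t=3:−1/576 t=4:+1/1728 t=5:−1/69120 = -7/11520
⇒ 3j(5 5 4; 0 0 0)² = 2/143, sgn -1
Racah Σ t=0..3: t=0:+1/103680 t=1:−1/2880 t=2:+1/1152 t=3:−1/5184 = 7/20736
⇒ 3j(5 5 4; 1 -2 1)² = 35/2574, sgn -1
4πI² = N·(3j₀)²·(3jₘ)² = 35/169
I = +1·√(0.207101/4π) = 0.12837656
No selection rule forces the value: the integral is nonzero (none).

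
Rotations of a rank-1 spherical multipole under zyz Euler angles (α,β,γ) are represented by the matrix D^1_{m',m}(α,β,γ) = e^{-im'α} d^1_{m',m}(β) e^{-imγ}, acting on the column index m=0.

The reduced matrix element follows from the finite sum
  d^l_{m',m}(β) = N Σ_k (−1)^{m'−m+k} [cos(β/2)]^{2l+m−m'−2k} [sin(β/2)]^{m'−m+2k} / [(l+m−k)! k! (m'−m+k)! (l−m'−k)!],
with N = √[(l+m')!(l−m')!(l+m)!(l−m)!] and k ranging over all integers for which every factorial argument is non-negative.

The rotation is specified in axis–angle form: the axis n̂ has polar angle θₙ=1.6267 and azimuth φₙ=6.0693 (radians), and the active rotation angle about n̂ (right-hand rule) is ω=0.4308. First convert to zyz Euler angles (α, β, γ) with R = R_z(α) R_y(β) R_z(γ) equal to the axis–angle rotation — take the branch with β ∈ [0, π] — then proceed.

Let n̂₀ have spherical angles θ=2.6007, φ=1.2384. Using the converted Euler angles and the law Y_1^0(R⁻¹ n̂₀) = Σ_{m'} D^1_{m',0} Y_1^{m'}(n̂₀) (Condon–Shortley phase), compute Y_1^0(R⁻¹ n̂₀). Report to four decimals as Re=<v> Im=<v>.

Re=-0.4850 Im=0.0000

Axis–angle → zyz. n̂ = (sinθₙcosφₙ, sinθₙsinφₙ, cosθₙ) = (+0.975687, -0.211927, -0.055875), ω = 0.4308.
R = I cosω + sinω [n̂]ₓ + (1−cosω) n̂n̂ᵀ gives
  R = [+0.995611, +0.004441, -0.093481; -0.042226, +0.912736, -0.406363; +0.083519, +0.408527, +0.908917]
β = atan2(√(R₁₃²+R₂₃²), R₃₃) = 0.430116; α = atan2(R₂₃, R₁₃) mod 2π = 4.486279; γ = atan2(R₃₂, −R₃₁) mod 2π = 1.772457
Need the full column D^1_{m',0} for m'=−1..1 at α=4.4863, β=0.4301, γ=1.7725.
cos(β/2)=0.976964, sin(β/2)=0.213404
d^1_{-1,0}: single k=1 term ⇒ +0.294847;  D = -0.066101-0.287342i
d^1_{0,0}: k∈[0..1] ⇒ +0.954459 -0.045541 = +0.908917;  D = +0.908917+0.000000i
d^1_{1,0}: single k=0 term ⇒ -0.294847;  D = +0.066101-0.287342i
Y_1^{m'}(θ=2.6007,φ=1.2384) and Σ D·Y over m':
  (-0.0661-0.2873i)·(+0.0580-0.1682i)  (+0.9089+0.0000i)·(-0.4189+0.0000i)  (+0.0661-0.2873i)·(-0.0580-0.1682i)
Y_1^0(R⁻¹ n̂) = -0.485016+0.000000i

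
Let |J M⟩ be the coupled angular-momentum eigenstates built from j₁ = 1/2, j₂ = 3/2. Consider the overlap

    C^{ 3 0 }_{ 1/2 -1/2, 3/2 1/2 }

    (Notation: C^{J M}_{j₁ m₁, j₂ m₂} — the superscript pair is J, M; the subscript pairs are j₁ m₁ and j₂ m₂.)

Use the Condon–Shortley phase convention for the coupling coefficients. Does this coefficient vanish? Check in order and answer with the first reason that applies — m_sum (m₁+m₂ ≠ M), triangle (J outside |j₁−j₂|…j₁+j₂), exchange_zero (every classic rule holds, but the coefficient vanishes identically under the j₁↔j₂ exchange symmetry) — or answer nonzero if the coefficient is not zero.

m-sum: m₁+m₂ = -1/2+1/2 = 0, M = 0  ✓
triangle: need |j₁−j₂| ≤ J ≤ j₁+j₂, i.e. J ∈ [1, 2]; J = 3 is outside ✗ ⇒ coefficient is 0

triangle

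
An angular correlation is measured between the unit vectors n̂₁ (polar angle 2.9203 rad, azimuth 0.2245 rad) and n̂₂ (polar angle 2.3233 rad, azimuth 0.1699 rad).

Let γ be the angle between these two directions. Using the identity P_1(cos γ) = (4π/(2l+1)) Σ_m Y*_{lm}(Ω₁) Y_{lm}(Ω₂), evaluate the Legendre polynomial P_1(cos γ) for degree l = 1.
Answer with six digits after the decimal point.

Expand P_1 via completeness: Σ_{m} conj(Y_{1,m}) at Ω₁ times Y_{1,m} at Ω₂ —
  m=-1: (+0.073930+0.016882i) × (+0.248573-0.042644i) = +0.019097+0.001044i  (running Σ = +0.019097+0.001044i)
  m=0: (-0.476688-0.000000i) × (-0.333944+0.000000i) = +0.159187+0.000000i  (running Σ = +0.178284+0.001044i)
  m=1: (-0.073930+0.016882i) × (-0.248573-0.042644i) = +0.019097-0.001044i  (running Σ = +0.197381+0.000000i)
Σ over m = +0.197381+0.000000i; ×(4π/3) → +0.826787+0.000000i. Real part: 0.826787

0.826787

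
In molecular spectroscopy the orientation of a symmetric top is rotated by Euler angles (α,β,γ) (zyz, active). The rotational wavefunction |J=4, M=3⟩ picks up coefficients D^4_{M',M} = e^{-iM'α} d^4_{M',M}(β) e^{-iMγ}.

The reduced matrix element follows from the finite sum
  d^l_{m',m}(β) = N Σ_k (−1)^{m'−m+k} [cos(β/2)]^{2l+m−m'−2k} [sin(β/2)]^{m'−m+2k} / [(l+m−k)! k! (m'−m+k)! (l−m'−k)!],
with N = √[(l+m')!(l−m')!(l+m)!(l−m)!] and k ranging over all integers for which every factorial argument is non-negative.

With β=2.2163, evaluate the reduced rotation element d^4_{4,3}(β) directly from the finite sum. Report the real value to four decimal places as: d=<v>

d=-0.0089

d^4_{4,3}(β=2.2163) via the finite sum:
With c≡cos(β/2)=0.446318 and s≡sin(β/2)=0.894875, N=[40320·1·5040·1]^{1/2}=14255.272709
k∈{0} keeps every argument non-negative
  k=0: (−1)^1·14255.2727/(5040)·0.4463^7·0.8949^1 = -0.008929
d^4_{4,3}(2.2163) = -0.008929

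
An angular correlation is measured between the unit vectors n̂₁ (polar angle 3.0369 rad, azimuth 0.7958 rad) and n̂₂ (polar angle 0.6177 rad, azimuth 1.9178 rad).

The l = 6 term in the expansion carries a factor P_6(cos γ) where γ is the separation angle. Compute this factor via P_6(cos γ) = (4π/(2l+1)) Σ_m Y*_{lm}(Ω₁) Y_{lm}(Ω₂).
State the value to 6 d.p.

Addition theorem: P_6(cos γ) = (4π/13) Σ_m Y*_{lm}(Ω₁) Y_{lm}(Ω₂), m = −6…6:
  m=-6: Y*=(0.000000, -0.000001)  Y=(0.008920, 0.015900)  product (0.000000, -0.000000)
  m=-5: Y*=(0.000014, 0.000015)  Y=(-0.087700, 0.014533)  product (-0.000001, -0.000001)
  m=-4: Y*=(-0.000420, -0.000017)  Y=(0.046043, -0.249089)  product (-0.000024, 0.000104)
  m=-3: Y*=(0.004246, -0.003989)  Y=(0.383695, 0.224703)  product (0.002525, -0.000576)
  m=-2: Y*=(-0.001145, 0.055046)  Y=(-0.303355, 0.252420)  product (-0.013547, -0.016988)
  m=-1: Y*=(-0.228013, -0.232807)  Y=(0.023980, 0.066310)  product (0.009970, -0.020702)
  m=+0: Y*=(0.903326, -0.000000)  Y=(-0.415758, 0.000000)  product (-0.375565, 0.000000)
  m=+1: Y*=(0.228013, -0.232807)  Y=(-0.023980, 0.066310)  product (0.009970, 0.020702)
  m=+2: Y*=(-0.001145, -0.055046)  Y=(-0.303355, -0.252420)  product (-0.013547, 0.016988)
  m=+3: Y*=(-0.004246, -0.003989)  Y=(-0.383695, 0.224703)  product (0.002525, 0.000576)
  m=+4: Y*=(-0.000420, 0.000017)  Y=(0.046043, 0.249089)  product (-0.000024, -0.000104)
  m=+5: Y*=(-0.000014, 0.000015)  Y=(0.087700, 0.014533)  product (-0.000001, 0.000001)
  m=+6: Y*=(0.000000, 0.000001)  Y=(0.008920, -0.015900)  product (0.000000, 0.000000)
Accumulated sum (-0.377720, 0.000000); after 4π/(2l+1) scaling, (-0.365121, 0.000000) ⇒ P_6 = -0.365121

-0.365121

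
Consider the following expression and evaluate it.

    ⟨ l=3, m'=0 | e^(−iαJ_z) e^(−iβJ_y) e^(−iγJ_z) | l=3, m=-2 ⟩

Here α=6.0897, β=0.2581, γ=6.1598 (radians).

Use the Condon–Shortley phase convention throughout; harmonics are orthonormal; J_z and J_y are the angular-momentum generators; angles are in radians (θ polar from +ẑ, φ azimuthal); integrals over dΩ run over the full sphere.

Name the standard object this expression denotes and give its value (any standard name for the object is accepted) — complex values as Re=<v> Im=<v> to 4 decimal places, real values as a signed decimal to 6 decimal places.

This is a Wigner D-matrix element — the rotation-matrix element ⟨l m'| R(α,β,γ) |l m⟩ in the angular-momentum basis.
D^3_{0,-2}(6.0897,0.2581,6.1598) = e^{-i·0·6.0897}·d^3_{0,-2}(0.2581)·e^{-i·-2·6.1598}. Compute d first:
c=cos(0.258100/2)=0.991685, s=sin(0.258100/2)=0.128692; N=√[6·6·1·120]=65.726707
The bounds max(0,m−m')=0 and min(l+m,l−m')=1 give 2 terms
  k=0: (−1)^2·65.7267/(12)·0.9917^4·0.1287^2 = +0.087732
  k=1: (−1)^3·65.7267/(12)·0.9917^2·0.1287^4 = -0.001477
d^3_{0,-2}(0.2581) = +0.087732 -0.001477 = +0.086255
D = (+1.000000+0.000000i)·(+0.086255)·(+0.969706-0.244274i) = +0.083642-0.021070i

Wigner D-matrix element, Re=0.0836 Im=-0.0211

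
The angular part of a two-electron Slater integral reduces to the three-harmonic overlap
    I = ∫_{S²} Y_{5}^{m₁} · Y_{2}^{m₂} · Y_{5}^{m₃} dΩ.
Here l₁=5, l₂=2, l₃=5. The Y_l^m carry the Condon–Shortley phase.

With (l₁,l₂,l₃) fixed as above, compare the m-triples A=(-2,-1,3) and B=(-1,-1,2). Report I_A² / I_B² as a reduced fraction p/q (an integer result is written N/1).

50/21

l's match ⇒ only the (l;m) 3-j factors differ between A and B.
A: triangle coeff Δ(5,2,5) = 1/38610; Σ_t [0,1]: t=0:+1/10080 t=1:−1/2880 = -1/4032; (3j)²=10/429 [(5 2 5; -2 -1 3)], sign=-1
B: triangle coeff Δ(5,2,5) = 1/38610; Σ_t [0,1]: t=0:+1/2880 t=1:−1/1440 = -1/2880; (3j)²=7/715 [(5 2 5; -1 -1 2)], sign=+1
I_A²/I_B² = (10/429)/(7/715) = 50/21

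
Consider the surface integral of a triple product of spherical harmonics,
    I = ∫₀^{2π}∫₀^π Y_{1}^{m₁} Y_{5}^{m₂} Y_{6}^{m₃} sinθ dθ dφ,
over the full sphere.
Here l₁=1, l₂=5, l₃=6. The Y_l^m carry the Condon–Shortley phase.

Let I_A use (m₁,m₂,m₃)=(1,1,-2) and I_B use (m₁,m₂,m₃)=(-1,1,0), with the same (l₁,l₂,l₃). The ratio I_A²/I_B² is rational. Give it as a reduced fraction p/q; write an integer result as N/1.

28/15

l's match ⇒ only the (l;m) 3-j factors differ between A and B.
A: triangle coeff Δ(1,5,6) = 1/858; Σ_t [0,0]: t=0:+1/34560 = 1/34560; (3j)²=14/429 [(1 5 6; 1 1 -2)], sign=+1
B: triangle coeff Δ(1,5,6) = 1/858; Σ_t [0,0]: t=0:+1/34560 = 1/34560; (3j)²=5/286 [(1 5 6; -1 1 0)], sign=+1
I_A²/I_B² = (14/429)/(5/286) = 28/15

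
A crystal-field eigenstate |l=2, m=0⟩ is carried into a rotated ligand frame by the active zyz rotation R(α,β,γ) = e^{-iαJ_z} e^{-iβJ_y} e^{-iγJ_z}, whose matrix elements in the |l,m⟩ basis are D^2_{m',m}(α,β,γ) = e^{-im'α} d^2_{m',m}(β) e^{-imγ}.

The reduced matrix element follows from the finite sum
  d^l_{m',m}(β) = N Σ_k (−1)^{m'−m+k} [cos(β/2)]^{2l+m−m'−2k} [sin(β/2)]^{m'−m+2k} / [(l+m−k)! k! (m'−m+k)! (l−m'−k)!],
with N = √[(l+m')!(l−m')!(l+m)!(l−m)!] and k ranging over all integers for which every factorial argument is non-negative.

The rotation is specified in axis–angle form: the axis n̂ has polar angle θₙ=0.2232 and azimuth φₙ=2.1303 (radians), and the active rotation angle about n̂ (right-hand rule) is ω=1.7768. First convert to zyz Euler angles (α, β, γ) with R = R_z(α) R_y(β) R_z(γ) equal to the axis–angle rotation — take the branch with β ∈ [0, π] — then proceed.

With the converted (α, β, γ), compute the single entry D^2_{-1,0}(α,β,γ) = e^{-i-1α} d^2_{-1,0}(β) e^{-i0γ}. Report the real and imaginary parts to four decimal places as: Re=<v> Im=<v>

Re=0.0526 Im=0.3865

Axis–angle → zyz. n̂ = (sinθₙcosφₙ, sinθₙsinφₙ, cosθₙ) = (-0.117486, +0.187599, +0.975194), ω = 1.7768.
R = I cosω + sinω [n̂]ₓ + (1−cosω) n̂n̂ᵀ gives
  R = [-0.187923, -0.981123, +0.045626; +0.928026, -0.162157, +0.335369; -0.321640, +0.105366, +0.940981]
β = atan2(√(R₁₃²+R₂₃²), R₃₃) = 0.345278; α = atan2(R₂₃, R₁₃) mod 2π = 1.435579; γ = atan2(R₃₂, −R₃₁) mod 2π = 0.316572
First d^2_{-1,0}(β=0.3453), then the phase factors e^{-i(-1)α} and e^{-i(0)γ}:
c=cos(0.345278/2)=0.985135, s=sin(0.345278/2)=0.171783; N=√[1·6·2·2]=4.898979
k: max(0,(0)−(-1))=1 … min(2+(0),2−(-1))=2
  k=1: (−1)^0·4.8990/(2)·0.9851^3·0.1718^1 = +0.402293
  k=2: (−1)^1·4.8990/(2)·0.9851^1·0.1718^3 = -0.012232
d^2_{-1,0}(0.3453) = +0.402293 -0.012232 = +0.390060
Attach z-rotation phases: D = e^{-i(-1)(1.4356)}·(+0.390060)·e^{-i(0)(0.3166)} = +0.052582+0.386500i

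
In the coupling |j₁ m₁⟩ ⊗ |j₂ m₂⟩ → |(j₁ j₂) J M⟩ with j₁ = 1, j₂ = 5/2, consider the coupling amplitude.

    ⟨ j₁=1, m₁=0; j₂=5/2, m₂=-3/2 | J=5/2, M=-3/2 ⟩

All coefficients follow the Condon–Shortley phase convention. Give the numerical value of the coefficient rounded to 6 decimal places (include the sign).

j₁+j₂−J=1  J+j₁−j₂=1  J−j₁+j₂=4  j₁+j₂+J+1=7
(j₁±m₁, j₂±m₂, J±M) = (1,1,1,4,1,4)
P² = 576/35
sum k=0..1:
  [0] +1/6 = 1/6
  [1] −1/24 = -1/24
S = 1/8
C² = P²·S² = 9/35 ; C = +0.507093

+0.507093  (= +√(9/35))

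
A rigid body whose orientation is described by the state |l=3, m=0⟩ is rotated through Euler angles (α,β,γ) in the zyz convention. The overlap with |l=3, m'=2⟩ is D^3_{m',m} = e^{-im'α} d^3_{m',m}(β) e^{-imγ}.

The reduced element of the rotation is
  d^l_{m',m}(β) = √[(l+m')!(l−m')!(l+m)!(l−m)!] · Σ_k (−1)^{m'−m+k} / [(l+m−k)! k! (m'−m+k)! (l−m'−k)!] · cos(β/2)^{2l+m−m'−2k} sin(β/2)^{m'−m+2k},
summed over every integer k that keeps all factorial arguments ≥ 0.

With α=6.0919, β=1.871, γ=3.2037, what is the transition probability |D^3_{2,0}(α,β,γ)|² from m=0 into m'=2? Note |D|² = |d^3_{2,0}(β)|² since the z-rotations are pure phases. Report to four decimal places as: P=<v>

First d^3_{2,0}(β=1.8710), then the phase factors e^{-i(2)α} and e^{-i(0)γ}:
Half-angle: c=0.593416, s=0.804896. N=√(120·1·6·6)=65.726707
k∈{0,1} keeps every argument non-negative
  k=0: (−1)^2·65.7267/(12)·0.5934^4·0.8049^2 = +0.440025
  k=1: (−1)^3·65.7267/(12)·0.5934^2·0.8049^4 = -0.809539
d^3_{2,0}(1.8710) = +0.440025 -0.809539 = -0.369515
|D^3_{2,0}|² = |d^3_{2,0}(β)|² = (-0.369515)² = 0.136541 (the z-rotation phases have unit modulus)

P=0.1365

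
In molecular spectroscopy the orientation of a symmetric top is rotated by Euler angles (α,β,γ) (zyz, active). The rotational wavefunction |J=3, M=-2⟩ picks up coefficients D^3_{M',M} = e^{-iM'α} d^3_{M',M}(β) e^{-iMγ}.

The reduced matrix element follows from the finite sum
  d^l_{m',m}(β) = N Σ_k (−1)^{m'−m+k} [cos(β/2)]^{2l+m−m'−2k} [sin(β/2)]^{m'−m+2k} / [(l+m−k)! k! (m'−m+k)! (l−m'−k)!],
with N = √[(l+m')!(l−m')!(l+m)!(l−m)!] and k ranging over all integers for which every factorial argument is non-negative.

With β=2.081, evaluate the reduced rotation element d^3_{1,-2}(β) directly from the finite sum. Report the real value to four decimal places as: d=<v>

d=0.2388

d^3_{1,-2}(β=2.0810) via the finite sum:
Half-angle: c=0.505789, s=0.862657. N=√(24·2·1·120)=75.894664
The bounds max(0,m−m')=0 and min(l+m,l−m')=1 give 2 terms
  k=0: (−1)^3·75.8947/(12)·0.5058^3·0.8627^3 = -0.525355
  k=1: (−1)^4·75.8947/(24)·0.5058^1·0.8627^5 = +0.764118
d^3_{1,-2}(2.0810) = -0.525355 +0.764118 = +0.238763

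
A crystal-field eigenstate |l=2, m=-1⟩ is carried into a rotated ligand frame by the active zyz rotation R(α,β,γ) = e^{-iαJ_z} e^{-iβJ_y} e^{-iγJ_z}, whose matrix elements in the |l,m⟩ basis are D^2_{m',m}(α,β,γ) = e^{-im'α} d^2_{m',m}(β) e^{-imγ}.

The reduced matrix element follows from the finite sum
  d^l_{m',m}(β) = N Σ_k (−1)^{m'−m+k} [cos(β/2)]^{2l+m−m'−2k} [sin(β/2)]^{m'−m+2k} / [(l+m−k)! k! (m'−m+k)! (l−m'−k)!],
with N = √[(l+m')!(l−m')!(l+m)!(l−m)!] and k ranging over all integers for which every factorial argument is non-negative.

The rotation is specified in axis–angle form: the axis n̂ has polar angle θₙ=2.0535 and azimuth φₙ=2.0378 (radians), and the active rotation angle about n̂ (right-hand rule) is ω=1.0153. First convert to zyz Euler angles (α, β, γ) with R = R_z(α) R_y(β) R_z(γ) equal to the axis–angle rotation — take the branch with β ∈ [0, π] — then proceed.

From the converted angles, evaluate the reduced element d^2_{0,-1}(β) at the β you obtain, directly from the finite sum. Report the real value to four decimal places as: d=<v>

d=-0.5990

Axis–angle → zyz. n̂ = (sinθₙcosφₙ, sinθₙsinφₙ, cosθₙ) = (-0.398773, +0.790899, -0.464176), ω = 1.0153.
R = I cosω + sinω [n̂]ₓ + (1−cosω) n̂n̂ᵀ gives
  R = [+0.602523, +0.245318, +0.759463; -0.543446, +0.823008, +0.165301; -0.584493, -0.512325, +0.629199]
β = atan2(√(R₁₃²+R₂₃²), R₃₃) = 0.890275; α = atan2(R₂₃, R₁₃) mod 2π = 0.214313; γ = atan2(R₃₂, −R₃₁) mod 2π = 5.563491
d^2_{0,-1}(β=0.8903) via the finite sum:
Half-angle: c=0.902552, s=0.430582. N=√(2·2·1·6)=4.898979
k∈{0,1} keeps every argument non-negative
  k=0: (−1)^1·4.8990/(2)·0.9026^3·0.4306^1 = -0.775439
  k=1: (−1)^2·4.8990/(2)·0.9026^1·0.4306^3 = +0.176488
d^2_{0,-1}(0.8903) = -0.775439 +0.176488 = -0.598951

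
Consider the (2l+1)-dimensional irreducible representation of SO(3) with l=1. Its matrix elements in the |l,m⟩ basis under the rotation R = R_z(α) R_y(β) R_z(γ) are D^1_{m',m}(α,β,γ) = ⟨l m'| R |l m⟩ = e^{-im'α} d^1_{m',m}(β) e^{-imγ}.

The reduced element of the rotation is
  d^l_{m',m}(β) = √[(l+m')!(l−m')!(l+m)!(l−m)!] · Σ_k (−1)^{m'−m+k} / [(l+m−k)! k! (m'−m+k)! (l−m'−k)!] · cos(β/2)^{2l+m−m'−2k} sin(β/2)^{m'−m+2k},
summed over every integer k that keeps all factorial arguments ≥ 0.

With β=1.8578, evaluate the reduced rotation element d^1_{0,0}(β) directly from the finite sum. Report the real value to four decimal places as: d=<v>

d^1_{0,0}(β=1.8578) via the finite sum:
Half-angle: c=0.598715, s=0.800962. N=√(1·1·1·1)=1.000000
k∈{0,1} keeps every argument non-negative
  k=0: (−1)^0·1.0000/(1)·0.5987^2·0.8010^0 = +0.358460
  k=1: (−1)^1·1.0000/(1)·0.5987^0·0.8010^2 = -0.641540
d^1_{0,0}(1.8578) = +0.358460 -0.641540 = -0.283080

d=-0.2831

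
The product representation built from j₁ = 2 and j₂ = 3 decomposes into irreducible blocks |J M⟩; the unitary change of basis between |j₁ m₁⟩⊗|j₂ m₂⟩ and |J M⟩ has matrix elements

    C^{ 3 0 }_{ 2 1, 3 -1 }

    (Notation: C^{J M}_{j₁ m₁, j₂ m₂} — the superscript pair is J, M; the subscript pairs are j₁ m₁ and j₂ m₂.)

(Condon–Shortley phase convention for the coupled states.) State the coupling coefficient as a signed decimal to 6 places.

√[7·2!2!4!/9! · 3!1!2!4!3!3!] = √(96/5)
  +(−1)^0/∏(0,2,1,2,1,2)! = 1/8  (running 1/8)
  +(−1)^1/∏(1,1,0,1,2,3)! = -1/12  (running 1/24)
⟨..|..⟩ = √(96/5)·(1/24) = +0.182574

+0.182574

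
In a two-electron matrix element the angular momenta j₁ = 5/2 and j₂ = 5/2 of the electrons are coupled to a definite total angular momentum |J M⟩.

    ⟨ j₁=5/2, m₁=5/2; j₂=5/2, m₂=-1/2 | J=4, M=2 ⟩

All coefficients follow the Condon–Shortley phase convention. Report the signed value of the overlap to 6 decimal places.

+0.566947

√[9·1!4!4!/10! · 5!0!2!3!6!2!] = √(20736/7)
  +(−1)^0/∏(0,1,0,2,4,2)! = 1/96  (running 1/96)
⟨..|..⟩ = √(20736/7)·(1/96) = +0.566947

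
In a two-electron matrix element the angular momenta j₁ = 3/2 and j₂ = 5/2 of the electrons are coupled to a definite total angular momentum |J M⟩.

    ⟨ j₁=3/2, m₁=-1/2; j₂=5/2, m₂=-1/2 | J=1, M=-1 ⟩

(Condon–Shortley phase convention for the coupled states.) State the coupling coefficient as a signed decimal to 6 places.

triangle: 3!*0!*2!/6! = 12/720
(j±m)!: 1!*2!*2!*3!*0!*2! = 48
prefactor² = (2J+1)*Δ*N² = 12/5
  k=2: +1/(2!*1!*0!*0!*0!*2!) = 1/4
Σ = 1/4  ⇒  CG² = 12/5*(1/4)² = 3/20
CG = +√(3/20) = +0.387298

+√(3/20) = +0.387298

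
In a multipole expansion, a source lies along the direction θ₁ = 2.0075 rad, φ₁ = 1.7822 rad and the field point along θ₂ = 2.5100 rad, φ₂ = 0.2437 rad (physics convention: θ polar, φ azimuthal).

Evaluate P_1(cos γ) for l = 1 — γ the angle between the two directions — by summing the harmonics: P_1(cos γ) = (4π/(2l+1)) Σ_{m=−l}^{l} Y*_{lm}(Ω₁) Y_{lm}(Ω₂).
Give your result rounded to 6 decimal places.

0.358638

Expand P_1 via completeness: Σ_{m} conj(Y_{1,m}) at Ω₁ times Y_{1,m} at Ω₂ —
  [-1]  conj(Y_{1,-1})(Ω₁) = (-0.065692, 0.306100) ; Y_{1,-1}(Ω₂) = (0.197963, -0.049222) ; Δ = (0.002062, 0.063830)
  [+0]  conj(Y_{1,0})(Ω₁) = (-0.206657, -0.000000) ; Y_{1,0}(Ω₂) = (-0.394345, 0.000000) ; Δ = (0.081494, 0.000000)
  [+1]  conj(Y_{1,1})(Ω₁) = (0.065692, 0.306100) ; Y_{1,1}(Ω₂) = (-0.197963, -0.049222) ; Δ = (0.002062, -0.063830)
Accumulated sum (0.085619, 0.000000); after 4π/(2l+1) scaling, (0.358638, 0.000000) ⇒ P_1 = 0.358638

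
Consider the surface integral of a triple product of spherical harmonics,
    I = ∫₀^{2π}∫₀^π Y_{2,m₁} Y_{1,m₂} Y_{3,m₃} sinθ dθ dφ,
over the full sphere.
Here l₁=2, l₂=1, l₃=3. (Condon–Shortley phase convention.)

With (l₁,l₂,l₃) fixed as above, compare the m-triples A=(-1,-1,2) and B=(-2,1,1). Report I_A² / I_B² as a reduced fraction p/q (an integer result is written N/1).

Shared (l₁,l₂,l₃)=(2,1,3): N and (l;000)² cancel in I_A²/I_B².
A: Δ = 0!·4!·2!/7! = 1/105; Racah Σ t=0..0: t=0:+1/12 = 1/12; ⇒ 3j(2 1 3; -1 -1 2)² = 2/21, sgn -1
B: Δ = 0!·4!·2!/7! = 1/105; Racah Σ t=0..0: t=0:+1/48 = 1/48; ⇒ 3j(2 1 3; -2 1 1)² = 1/105, sgn +1
I_A²/I_B² = (2/21)/(1/105) = 10/1

10/1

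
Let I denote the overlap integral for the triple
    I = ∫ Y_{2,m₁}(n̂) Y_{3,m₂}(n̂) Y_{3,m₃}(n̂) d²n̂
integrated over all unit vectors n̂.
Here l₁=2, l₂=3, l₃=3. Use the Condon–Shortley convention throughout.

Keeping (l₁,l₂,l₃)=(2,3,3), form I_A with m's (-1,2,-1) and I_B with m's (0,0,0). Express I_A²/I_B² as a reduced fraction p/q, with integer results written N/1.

l's match ⇒ only the (l;m) 3-j factors differ between A and B.
A: triangle coeff Δ(2,3,3) = 1/3780; Σ_t [1,2]: t=1:−1/48 t=2:+1/12 = 1/16; (3j)²=1/28 [(2 3 3; -1 2 -1)], sign=+1
B: triangle coeff Δ(2,3,3) = 1/3780; Σ_t [0,2]: t=0:+1/24 t=1:−1/4 t=2:+1/24 = -1/6; (3j)²=4/105 [(2 3 3; 0 0 0)], sign=+1
I_A²/I_B² = (1/28)/(4/105) = 15/16

15/16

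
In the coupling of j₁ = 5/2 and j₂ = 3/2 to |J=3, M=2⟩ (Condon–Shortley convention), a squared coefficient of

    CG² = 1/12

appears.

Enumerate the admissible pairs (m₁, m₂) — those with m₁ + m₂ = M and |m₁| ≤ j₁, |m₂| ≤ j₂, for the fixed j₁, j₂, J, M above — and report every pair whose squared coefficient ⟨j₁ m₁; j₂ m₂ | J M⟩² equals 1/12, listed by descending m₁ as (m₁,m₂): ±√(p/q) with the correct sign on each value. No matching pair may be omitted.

(3/2,1/2): +√(1/12)

Admissible pairs with m₁+m₂ = M = 2: (1/2,3/2), (3/2,1/2), (5/2,-1/2)
  (m₁,m₂)=(5/2,-1/2): CG² = 5/12, CG = +√(5/12)
  (m₁,m₂)=(3/2,1/2): CG² = 1/12, CG = +√(1/12)   ← matches the target
  (m₁,m₂)=(1/2,3/2): CG² = 1/2, CG = −√(1/2)
Pairs with CG² = 1/12: (3/2,1/2): +√(1/12)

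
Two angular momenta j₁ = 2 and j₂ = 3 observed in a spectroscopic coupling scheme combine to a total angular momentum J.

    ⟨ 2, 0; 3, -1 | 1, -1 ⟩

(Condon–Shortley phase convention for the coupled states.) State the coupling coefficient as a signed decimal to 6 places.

+0.414039

√[3·4!0!2!/7! · 2!2!2!4!0!2!] = √(384/35)
  +(−1)^2/∏(2,2,0,0,0,2)! = 1/8  (running 1/8)
⟨..|..⟩ = √(384/35)·(1/8) = +0.414039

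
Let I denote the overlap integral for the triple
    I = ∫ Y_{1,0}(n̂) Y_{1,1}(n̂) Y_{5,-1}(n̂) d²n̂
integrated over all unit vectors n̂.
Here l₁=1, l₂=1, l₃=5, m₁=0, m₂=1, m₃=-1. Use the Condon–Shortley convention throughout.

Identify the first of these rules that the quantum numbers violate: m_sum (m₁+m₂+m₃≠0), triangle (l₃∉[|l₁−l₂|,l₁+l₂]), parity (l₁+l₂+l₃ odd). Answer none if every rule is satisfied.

triangle

Σmᵢ = 0  ✓
l₃∈[|l₁−l₂|,l₁+l₂]=[0,2] required, l₃=5 fails  ✗
Σlᵢ = 7 ⇒ odd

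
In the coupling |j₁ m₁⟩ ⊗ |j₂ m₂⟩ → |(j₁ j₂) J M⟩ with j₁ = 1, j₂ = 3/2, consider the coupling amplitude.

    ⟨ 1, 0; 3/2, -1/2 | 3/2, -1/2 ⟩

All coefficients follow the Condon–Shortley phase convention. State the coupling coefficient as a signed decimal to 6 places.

+√(1/15) = +0.258199

j₁+j₂−J=1  J+j₁−j₂=1  J−j₁+j₂=2  j₁+j₂+J+1=5
(j₁±m₁, j₂±m₂, J±M) = (1,1,1,2,1,2)
P² = 4/15
sum k=0..1:
  [0] +1/1 = 1
  [1] −1/2 = -1/2
S = 1/2
C² = P²·S² = 1/15 ; C = +0.258199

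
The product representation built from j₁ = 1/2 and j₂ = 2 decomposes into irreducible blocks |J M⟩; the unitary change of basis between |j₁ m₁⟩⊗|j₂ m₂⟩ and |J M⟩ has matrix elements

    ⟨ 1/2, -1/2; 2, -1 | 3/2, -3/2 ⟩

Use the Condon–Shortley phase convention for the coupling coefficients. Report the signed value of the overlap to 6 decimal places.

−√(1/5) = -0.447214

j₁+j₂−J=1  J+j₁−j₂=0  J−j₁+j₂=3  j₁+j₂+J+1=5
(j₁±m₁, j₂±m₂, J±M) = (0,1,1,3,0,3)
P² = 36/5
sum k=1..1:
  [1] −1/6 = -1/6
S = -1/6
C² = P²·S² = 1/5 ; C = -0.447214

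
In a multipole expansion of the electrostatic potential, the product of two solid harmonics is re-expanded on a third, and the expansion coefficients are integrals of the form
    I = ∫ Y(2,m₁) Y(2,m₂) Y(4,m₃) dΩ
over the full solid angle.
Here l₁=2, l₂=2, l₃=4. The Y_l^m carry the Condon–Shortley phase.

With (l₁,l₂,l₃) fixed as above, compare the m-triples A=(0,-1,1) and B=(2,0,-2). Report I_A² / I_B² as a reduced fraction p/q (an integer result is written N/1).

l's match ⇒ only the (l;m) 3-j factors differ between A and B.
A: triangle coeff Δ(2,2,4) = 1/630; Σ_t [0,0]: t=0:+1/24 = 1/24; (3j)²=1/21 [(2 2 4; 0 -1 1)], sign=-1
B: triangle coeff Δ(2,2,4) = 1/630; Σ_t [0,0]: t=0:+1/96 = 1/96; (3j)²=1/42 [(2 2 4; 2 0 -2)], sign=+1
I_A²/I_B² = (1/21)/(1/42) = 2/1

2/1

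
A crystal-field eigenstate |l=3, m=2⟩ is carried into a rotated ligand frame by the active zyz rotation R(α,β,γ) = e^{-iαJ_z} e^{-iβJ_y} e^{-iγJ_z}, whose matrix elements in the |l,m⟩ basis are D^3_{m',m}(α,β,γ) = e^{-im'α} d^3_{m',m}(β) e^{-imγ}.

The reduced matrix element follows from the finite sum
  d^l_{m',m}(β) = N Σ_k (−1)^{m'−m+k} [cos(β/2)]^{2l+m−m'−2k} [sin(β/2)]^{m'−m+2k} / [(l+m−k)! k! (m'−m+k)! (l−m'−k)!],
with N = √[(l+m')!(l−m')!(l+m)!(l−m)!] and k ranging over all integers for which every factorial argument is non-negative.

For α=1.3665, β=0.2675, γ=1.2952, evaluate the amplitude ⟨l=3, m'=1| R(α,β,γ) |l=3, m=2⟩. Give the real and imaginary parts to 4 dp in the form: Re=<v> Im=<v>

Re=-0.2664 Im=0.2829

First d^3_{1,2}(β=0.2675), then the phase factors e^{-i(1)α} and e^{-i(2)γ}:
Half-angle: c=0.991069, s=0.133352. N=√(24·2·120·1)=75.894664
k∈{1,2} keeps every argument non-negative
  k=1: (−1)^0·75.8947/(24)·0.9911^5·0.1334^1 = +0.403197
  k=2: (−1)^1·75.8947/(12)·0.9911^3·0.1334^3 = -0.014599
d^3_{1,2}(0.2675) = +0.403197 -0.014599 = +0.388597
D = (+0.202878-0.979204i)·(+0.388597)·(-0.851901-0.523704i) = -0.266440+0.282874i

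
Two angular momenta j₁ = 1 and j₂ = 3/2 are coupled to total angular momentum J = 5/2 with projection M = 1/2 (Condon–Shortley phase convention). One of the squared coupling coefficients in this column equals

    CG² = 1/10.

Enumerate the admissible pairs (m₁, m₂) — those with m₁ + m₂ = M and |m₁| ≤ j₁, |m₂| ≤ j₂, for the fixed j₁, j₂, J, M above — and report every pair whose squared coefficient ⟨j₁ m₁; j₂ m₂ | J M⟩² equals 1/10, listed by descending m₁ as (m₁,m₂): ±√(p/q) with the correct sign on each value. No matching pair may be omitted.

Admissible pairs with m₁+m₂ = M = 1/2: (-1,3/2), (0,1/2), (1,-1/2)
  (m₁,m₂)=(1,-1/2): CG² = 3/10, CG = +√(3/10)
  (m₁,m₂)=(0,1/2): CG² = 3/5, CG = +√(3/5)
  (m₁,m₂)=(-1,3/2): CG² = 1/10, CG = +√(1/10)   ← matches the target
Pairs with CG² = 1/10: (-1,3/2): +√(1/10)

(-1,3/2): +√(1/10)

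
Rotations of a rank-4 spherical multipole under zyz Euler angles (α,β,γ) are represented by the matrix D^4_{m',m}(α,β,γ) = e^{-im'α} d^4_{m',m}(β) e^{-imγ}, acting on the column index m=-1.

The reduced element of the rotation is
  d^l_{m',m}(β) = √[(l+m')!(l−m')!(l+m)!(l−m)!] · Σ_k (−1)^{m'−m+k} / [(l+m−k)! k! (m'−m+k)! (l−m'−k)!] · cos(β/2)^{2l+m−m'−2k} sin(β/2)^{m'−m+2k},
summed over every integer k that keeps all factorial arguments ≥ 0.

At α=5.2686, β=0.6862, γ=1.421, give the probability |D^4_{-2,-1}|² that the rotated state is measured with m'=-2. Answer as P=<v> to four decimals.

Split into d^4_{-2,-1}(β=0.6862) × two z-phases.
Half-angle: c=0.941716, s=0.336408. N=√(2·720·6·120)=1018.233765
Admissible k: 1..3 (factorial args all ≥0)
  k=1: (−1)^0·1018.2338/(240)·0.9417^7·0.3364^1 = +0.937440
  k=2: (−1)^1·1018.2338/(48)·0.9417^5·0.3364^3 = -0.598144
  k=3: (−1)^2·1018.2338/(72)·0.9417^3·0.3364^5 = +0.050887
d^4_{-2,-1}(0.6862) = +0.937440 -0.598144 +0.050887 = +0.390183
|D^4_{-2,-1}|² = |d^4_{-2,-1}(β)|² = (+0.390183)² = 0.152242 (the z-rotation phases have unit modulus)

P=0.1522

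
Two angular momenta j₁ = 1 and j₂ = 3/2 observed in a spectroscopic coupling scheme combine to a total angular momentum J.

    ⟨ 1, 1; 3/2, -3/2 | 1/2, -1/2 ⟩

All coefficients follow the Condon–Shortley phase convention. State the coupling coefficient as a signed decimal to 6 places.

+0.707107  (= +√(1/2))

triangle: 2!×0!×1!/4! = 2/24
(j±m)!: 2!×0!×0!×3!×0!×1! = 12
prefactor² = (2J+1)×Δ×N² = 2
  k=0: +1/(0!×2!×0!×0!×0!×1!) = 1/2
Σ = 1/2  ⇒  CG² = 2×(1/2)² = 1/2
CG = +√(1/2) = +0.707107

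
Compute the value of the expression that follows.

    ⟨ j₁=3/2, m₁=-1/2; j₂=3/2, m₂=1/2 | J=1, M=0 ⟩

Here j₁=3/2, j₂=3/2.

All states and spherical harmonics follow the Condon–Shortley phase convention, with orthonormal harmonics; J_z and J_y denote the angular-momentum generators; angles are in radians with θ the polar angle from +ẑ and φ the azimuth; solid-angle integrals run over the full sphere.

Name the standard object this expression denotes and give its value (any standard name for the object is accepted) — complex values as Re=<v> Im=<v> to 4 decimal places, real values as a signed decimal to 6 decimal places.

Clebsch–Gordan coefficient, −√(1/20) ≈ -0.223607

This is a Clebsch–Gordan (vector-coupling) coefficient.
j₁+j₂−J=2  J+j₁−j₂=1  J−j₁+j₂=1  j₁+j₂+J+1=5
(j₁±m₁, j₂±m₂, J±M) = (1,2,2,1,1,1)
P² = 1/5
sum k=1..2:
  [1] −1/1 = -1
  [2] +1/2 = 1/2
S = -1/2
C² = P²·S² = 1/20 ; C = -0.223607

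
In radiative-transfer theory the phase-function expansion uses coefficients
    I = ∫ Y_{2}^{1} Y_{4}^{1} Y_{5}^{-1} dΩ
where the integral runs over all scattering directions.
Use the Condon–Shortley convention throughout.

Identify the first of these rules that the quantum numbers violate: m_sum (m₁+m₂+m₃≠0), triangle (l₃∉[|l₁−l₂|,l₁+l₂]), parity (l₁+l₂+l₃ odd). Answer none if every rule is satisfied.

m_sum

azimuthal sum: 1 + 1 − 1 = 1  ✗
2 ≤ 5 ≤ 6 (triangle on l)
L = 2 + 4 + 5 = 11 (odd)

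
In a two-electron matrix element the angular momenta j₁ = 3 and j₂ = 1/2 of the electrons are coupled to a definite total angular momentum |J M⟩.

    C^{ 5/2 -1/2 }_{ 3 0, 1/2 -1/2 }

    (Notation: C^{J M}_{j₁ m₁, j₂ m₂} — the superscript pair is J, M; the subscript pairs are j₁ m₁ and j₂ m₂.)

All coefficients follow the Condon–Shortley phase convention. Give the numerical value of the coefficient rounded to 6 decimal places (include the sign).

+0.654654  (= +√(3/7))

j₁+j₂−J=1  J+j₁−j₂=5  J−j₁+j₂=0  j₁+j₂+J+1=7
(j₁±m₁, j₂±m₂, J±M) = (3,3,0,1,2,3)
P² = 432/7
sum k=0..0:
  [0] +1/12 = 1/12
S = 1/12
C² = P²·S² = 3/7 ; C = +0.654654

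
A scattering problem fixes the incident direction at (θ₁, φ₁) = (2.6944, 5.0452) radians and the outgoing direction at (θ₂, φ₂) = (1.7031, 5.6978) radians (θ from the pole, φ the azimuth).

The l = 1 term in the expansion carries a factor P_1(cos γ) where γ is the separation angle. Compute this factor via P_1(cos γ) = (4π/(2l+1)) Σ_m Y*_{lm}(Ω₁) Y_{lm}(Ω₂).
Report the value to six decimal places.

Term-by-term m-sum for l=1 (normalisation 4π/3 = 4.188790):
  term(m=-1) = (0.040653, -0.031071)   from Y*(Ω₁)=(0.048810, -0.141206), Y(Ω₂)=(0.285452, 0.189224)
  term(m=+0) = (0.028396, 0.000000)   from Y*(Ω₁)=(-0.440556, -0.000000), Y(Ω₂)=(-0.064455, 0.000000)
  term(m=+1) = (0.040653, 0.031071)   from Y*(Ω₁)=(-0.048810, -0.141206), Y(Ω₂)=(-0.285452, 0.189224)
Accumulated sum (0.109702, 0.000000); after 4π/(2l+1) scaling, (0.459517, 0.000000) ⇒ P_1 = 0.459517

0.459517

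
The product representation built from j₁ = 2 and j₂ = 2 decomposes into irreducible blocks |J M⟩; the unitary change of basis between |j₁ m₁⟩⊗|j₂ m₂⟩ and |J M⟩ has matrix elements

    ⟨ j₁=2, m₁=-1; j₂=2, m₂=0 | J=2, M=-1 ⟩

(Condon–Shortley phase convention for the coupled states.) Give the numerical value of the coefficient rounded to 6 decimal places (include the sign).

√[5·2!2!2!/7! · 1!3!2!2!1!3!] = √(8/7)
  +(−1)^1/∏(1,1,2,1,0,1)! = -1/2  (running -1/2)
  +(−1)^2/∏(2,0,1,0,1,2)! = 1/4  (running -1/4)
⟨..|..⟩ = √(8/7)·(-1/4) = -0.267261

−√(1/14) ≈ -0.267261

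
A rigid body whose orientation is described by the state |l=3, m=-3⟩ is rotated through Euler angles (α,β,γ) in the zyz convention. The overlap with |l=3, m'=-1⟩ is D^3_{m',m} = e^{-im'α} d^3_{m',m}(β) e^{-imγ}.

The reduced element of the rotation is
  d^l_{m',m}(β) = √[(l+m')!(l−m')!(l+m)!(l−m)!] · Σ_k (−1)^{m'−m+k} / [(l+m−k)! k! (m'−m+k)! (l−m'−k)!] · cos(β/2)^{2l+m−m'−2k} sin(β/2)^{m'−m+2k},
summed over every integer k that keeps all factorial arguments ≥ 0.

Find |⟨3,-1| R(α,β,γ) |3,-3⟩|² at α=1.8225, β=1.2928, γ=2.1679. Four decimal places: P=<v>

P=0.3255

D^3_{-1,-3}(1.8225,1.2928,2.1679) = e^{-i·-1·1.8225}·d^3_{-1,-3}(1.2928)·e^{-i·-3·2.1679}. Compute d first:
With c≡cos(β/2)=0.798257 and s≡sin(β/2)=0.602317, N=[2·24·1·720]^{1/2}=185.903201
Admissible k: 0..0 (factorial args all ≥0)
  k=0: (−1)^2·185.9032/(48)·0.7983^4·0.6023^2 = +0.570515
d^3_{-1,-3}(1.2928) = +0.570515
|D^3_{-1,-3}|² = |d^3_{-1,-3}(β)|² = (+0.570515)² = 0.325487 (the z-rotation phases have unit modulus)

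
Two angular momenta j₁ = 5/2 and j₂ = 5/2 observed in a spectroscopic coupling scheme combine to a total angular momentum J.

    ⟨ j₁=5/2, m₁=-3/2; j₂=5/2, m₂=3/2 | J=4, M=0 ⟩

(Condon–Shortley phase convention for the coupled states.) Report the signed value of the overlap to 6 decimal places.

−√(9/28) ≈ -0.566947

triangle: 1!·4!·4!/10! = 576/3628800
(j±m)!: 1!·4!·4!·1!·4!·4! = 331776
prefactor² = (2J+1)·Δ·N² = 82944/175
  k=0: +1/(0!·1!·4!·4!·0!·0!) = 1/576
  k=1: −1/(1!·0!·3!·3!·1!·1!) = -1/36
Σ = -5/192  ⇒  CG² = 82944/175·(-5/192)² = 9/28
CG = −√(9/28) = -0.566947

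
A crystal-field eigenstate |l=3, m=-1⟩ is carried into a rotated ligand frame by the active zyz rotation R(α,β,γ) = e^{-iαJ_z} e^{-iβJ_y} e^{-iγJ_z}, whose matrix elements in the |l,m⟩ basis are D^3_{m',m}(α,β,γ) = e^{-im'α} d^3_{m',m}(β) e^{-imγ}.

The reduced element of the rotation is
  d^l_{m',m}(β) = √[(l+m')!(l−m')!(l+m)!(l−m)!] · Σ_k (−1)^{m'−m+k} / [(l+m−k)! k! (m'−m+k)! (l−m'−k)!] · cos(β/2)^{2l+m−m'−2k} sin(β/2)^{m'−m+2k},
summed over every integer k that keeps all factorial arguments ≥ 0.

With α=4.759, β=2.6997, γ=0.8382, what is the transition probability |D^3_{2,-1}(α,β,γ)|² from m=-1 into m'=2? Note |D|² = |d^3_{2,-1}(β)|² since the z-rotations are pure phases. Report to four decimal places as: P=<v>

P=0.3035

Split into d^3_{2,-1}(β=2.6997) × two z-phases.
Half-angle: c=0.219153, s=0.975690. N=√(120·1·2·24)=75.894664
Admissible k: 0..1 (factorial args all ≥0)
  k=0: (−1)^3·75.8947/(12)·0.2192^3·0.9757^3 = -0.061831
  k=1: (−1)^4·75.8947/(24)·0.2192^1·0.9757^5 = +0.612785
d^3_{2,-1}(2.6997) = -0.061831 +0.612785 = +0.550953
|D^3_{2,-1}|² = |d^3_{2,-1}(β)|² = (+0.550953)² = 0.303550 (the z-rotation phases have unit modulus)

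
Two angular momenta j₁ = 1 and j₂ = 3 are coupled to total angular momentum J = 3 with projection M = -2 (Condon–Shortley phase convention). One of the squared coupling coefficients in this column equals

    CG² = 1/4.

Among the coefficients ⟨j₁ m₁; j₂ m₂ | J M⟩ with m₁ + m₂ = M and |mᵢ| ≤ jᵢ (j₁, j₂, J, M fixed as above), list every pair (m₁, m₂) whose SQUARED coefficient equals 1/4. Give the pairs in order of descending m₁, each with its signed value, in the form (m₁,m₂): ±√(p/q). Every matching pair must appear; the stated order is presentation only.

Admissible pairs with m₁+m₂ = M = -2: (-1,-1), (0,-2), (1,-3)
  (m₁,m₂)=(1,-3): CG² = 1/4, CG = +√(1/4)   ← matches the target
  (m₁,m₂)=(0,-2): CG² = 1/3, CG = +√(1/3)
  (m₁,m₂)=(-1,-1): CG² = 5/12, CG = −√(5/12)
Pairs with CG² = 1/4: (1,-3): +√(1/4)

(1,-3): +√(1/4)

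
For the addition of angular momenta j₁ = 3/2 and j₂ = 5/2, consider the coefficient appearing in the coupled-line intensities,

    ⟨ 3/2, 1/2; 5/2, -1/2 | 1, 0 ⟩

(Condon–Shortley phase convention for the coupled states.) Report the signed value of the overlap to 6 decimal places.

-0.547723

j₁+j₂−J=3  J+j₁−j₂=0  J−j₁+j₂=2  j₁+j₂+J+1=6
(j₁±m₁, j₂±m₂, J±M) = (2,1,2,3,1,1)
P² = 6/5
sum k=1..1:
  [1] −1/2 = -1/2
S = -1/2
C² = P²·S² = 3/10 ; C = -0.547723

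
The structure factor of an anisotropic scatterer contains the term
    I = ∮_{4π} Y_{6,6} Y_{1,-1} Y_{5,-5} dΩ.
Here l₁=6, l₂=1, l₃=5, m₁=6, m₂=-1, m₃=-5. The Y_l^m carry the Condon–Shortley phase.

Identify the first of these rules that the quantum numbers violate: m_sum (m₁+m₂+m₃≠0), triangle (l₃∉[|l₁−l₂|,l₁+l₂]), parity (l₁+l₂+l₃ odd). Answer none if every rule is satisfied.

none

m₁+m₂+m₃ = 6 − 1 − 5 = 0  ✓
triangle: |6−1|=5 ≤ l₃=5 ≤ 6+1=7  ✓
parity: l₁+l₂+l₃ = 12 is even  ✓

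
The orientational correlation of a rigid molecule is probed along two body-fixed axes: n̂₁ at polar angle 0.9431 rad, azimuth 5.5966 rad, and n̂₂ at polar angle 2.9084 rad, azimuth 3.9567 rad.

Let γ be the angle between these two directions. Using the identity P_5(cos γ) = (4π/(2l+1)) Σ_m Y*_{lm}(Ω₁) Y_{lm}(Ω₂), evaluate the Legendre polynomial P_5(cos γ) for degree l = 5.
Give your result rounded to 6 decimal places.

Summing Y*_{l m}(θ₁,φ₁)·Y_{l m}(θ₂,φ₂) over m ∈ [−5, 5]; prefactor 4π/(2·5+1) = 1.142397:
  term(m=-5) = -0.000017+0.000046i   from Y*(Ω₁)=-0.154424+0.046306i, Y(Ω₂)=+0.000182-0.000246i
  term(m=-4) = -0.001449-0.000411i   from Y*(Ω₁)=-0.341396-0.142433i, Y(Ω₂)=+0.004043-0.000483i
  term(m=-3) = +0.002550-0.012124i   from Y*(Ω₁)=-0.181285-0.340727i, Y(Ω₂)=+0.024628+0.020588i
  term(m=-2) = +0.003630+0.000505i   from Y*(Ω₁)=+0.004442-0.022185i, Y(Ω₂)=+0.009620+0.161711i
  term(m=-1) = +0.011571-0.167181i   from Y*(Ω₁)=-0.266760+0.218640i, Y(Ω₂)=-0.333203+0.353613i
  term(m=+0) = +0.066864+0.000000i   from Y*(Ω₁)=-0.113242-0.000000i, Y(Ω₂)=-0.590457+0.000000i
  term(m=+1) = +0.011571+0.167181i   from Y*(Ω₁)=+0.266760+0.218640i, Y(Ω₂)=+0.333203+0.353613i
  term(m=+2) = +0.003630-0.000505i   from Y*(Ω₁)=+0.004442+0.022185i, Y(Ω₂)=+0.009620-0.161711i
  term(m=+3) = +0.002550+0.012124i   from Y*(Ω₁)=+0.181285-0.340727i, Y(Ω₂)=-0.024628+0.020588i
  term(m=+4) = -0.001449+0.000411i   from Y*(Ω₁)=-0.341396+0.142433i, Y(Ω₂)=+0.004043+0.000483i
  term(m=+5) = -0.000017-0.000046i   from Y*(Ω₁)=+0.154424+0.046306i, Y(Ω₂)=-0.000182-0.000246i
Σ over m = +0.099436+0.000000i; ×(4π/11) → +0.113595+0.000000i. Real part: 0.113595

0.113595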